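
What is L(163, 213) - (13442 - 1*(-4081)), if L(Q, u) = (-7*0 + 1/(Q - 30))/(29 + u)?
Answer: -563995277/32186 ≈ -17523.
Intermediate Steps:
L(Q, u) = 1/((-30 + Q)*(29 + u)) (L(Q, u) = (0 + 1/(-30 + Q))/(29 + u) = 1/((-30 + Q)*(29 + u)))
L(163, 213) - (13442 - 1*(-4081)) = 1/(-870 - 30*213 + 29*163 + 163*213) - (13442 - 1*(-4081)) = 1/(-870 - 6390 + 4727 + 34719) - (13442 + 4081) = 1/32186 - 1*17523 = 1/32186 - 17523 = -563995277/32186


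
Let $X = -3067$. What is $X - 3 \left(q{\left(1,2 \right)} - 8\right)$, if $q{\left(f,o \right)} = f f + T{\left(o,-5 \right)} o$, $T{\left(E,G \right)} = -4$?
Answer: $-3022$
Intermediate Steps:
$q{\left(f,o \right)} = f^{2} - 4 o$ ($q{\left(f,o \right)} = f f - 4 o = f^{2} - 4 o$)
$X - 3 \left(q{\left(1,2 \right)} - 8\right) = -3067 - 3 \left(\left(1^{2} - 8\right) - 8\right) = -3067 - 3 \left(\left(1 - 8\right) - 8\right) = -3067 - 3 \left(-7 - 8\right) = -3067 - 3 \left(-15\right) = -3067 - -45 = -3067 + 45 = -3022$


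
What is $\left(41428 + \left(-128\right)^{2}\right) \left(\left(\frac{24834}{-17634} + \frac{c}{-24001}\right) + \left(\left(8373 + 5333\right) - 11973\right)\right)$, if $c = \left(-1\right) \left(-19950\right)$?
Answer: $\frac{7058036300161576}{70538939} \approx 1.0006 \cdot 10^{8}$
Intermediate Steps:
$c = 19950$
$\left(41428 + \left(-128\right)^{2}\right) \left(\left(\frac{24834}{-17634} + \frac{c}{-24001}\right) + \left(\left(8373 + 5333\right) - 11973\right)\right) = \left(41428 + \left(-128\right)^{2}\right) \left(\left(\frac{24834}{-17634} + \frac{19950}{-24001}\right) + \left(\left(8373 + 5333\right) - 11973\right)\right) = \left(41428 + 16384\right) \left(\left(24834 \left(- \frac{1}{17634}\right) + 19950 \left(- \frac{1}{24001}\right)\right) + \left(13706 - 11973\right)\right) = 57812 \left(\left(- \frac{4139}{2939} - \frac{19950}{24001}\right) + 1733\right) = 57812 \left(- \frac{157973189}{70538939} + 1733\right) = 57812 \cdot \frac{122086008098}{70538939} = \frac{7058036300161576}{70538939}$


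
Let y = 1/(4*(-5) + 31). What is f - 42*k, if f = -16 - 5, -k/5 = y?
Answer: -21/11 ≈ -1.9091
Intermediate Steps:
y = 1/11 (y = 1/(-20 + 31) = 1/11 ≈ 0.090909)
k = -5/11 (k = -5*1/11 = -5/11 ≈ -0.45455)
f = -21
f - 42*k = -21 - 42*(-5/11) = -21 + 210/11 = -21/11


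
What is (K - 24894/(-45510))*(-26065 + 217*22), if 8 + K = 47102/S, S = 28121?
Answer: 26239871119071/213297785 ≈ 1.2302e+5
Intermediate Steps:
K = -177866/28121 (K = -8 + 47102/28121 = -177866/28121 ≈ -6.3250)
(K - 24894/(-45510))*(-26065 + 217*22) = (-177866/28121 - 24894/(-45510))*(-26065 + 217*22) = (-177866/28121 - 24894*(-1/45510))*(-26065 + 4774) = (-177866/28121 + 4149/7585)*(-21291) = -1232439581/213297785*(-21291) = 26239871119071/213297785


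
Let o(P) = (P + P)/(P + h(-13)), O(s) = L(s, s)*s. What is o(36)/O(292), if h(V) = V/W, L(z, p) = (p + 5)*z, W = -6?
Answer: 1/13423751 ≈ 7.4495e-8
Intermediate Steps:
L(z, p) = z*(5 + p) (L(z, p) = (5 + p)*z = z*(5 + p))
h(V) = -V/6 (h(V) = V/(-6) = V*(-⅙) = -V/6)
O(s) = s²*(5 + s) (O(s) = (s*(5 + s))*s = s²*(5 + s))
o(P) = 2*P/(13/6 + P) (o(P) = (P + P)/(P - ⅙*(-13)) = (2*P)/(P + 13/6) = (2*P)/(13/6 + P) = 2*P/(13/6 + P))
o(36)/O(292) = (12*36/(13 + 6*36))/((292²*(5 + 292))) = (12*36/(13 + 216))/((85264*297)) = (12*36/229)/25323408 = (12*36*(1/229))*(1/25323408) = (432/229)*(1/25323408) = 1/13423751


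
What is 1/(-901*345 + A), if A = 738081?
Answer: 1/427236 ≈ 2.3406e-6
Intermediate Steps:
1/(-901*345 + A) = 1/(-901*345 + 738081) = 1/(-310845 + 738081) = 1/427236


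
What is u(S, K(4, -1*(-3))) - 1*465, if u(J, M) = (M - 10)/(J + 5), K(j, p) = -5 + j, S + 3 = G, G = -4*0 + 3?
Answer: -2336/5 ≈ -467.20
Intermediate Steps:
G = 3 (G = 0 + 3 = 3)
S = 0 (S = -3 + 3 = 0)
u(J, M) = (-10 + M)/(5 + J)
u(S, K(4, -1*(-3))) - 1*465 = (-10 + (-5 + 4))/(5 + 0) - 1*465 = (-10 - 1)/5 - 465 = (⅕)*(-11) - 465 = -11/5 - 465 = -2336/5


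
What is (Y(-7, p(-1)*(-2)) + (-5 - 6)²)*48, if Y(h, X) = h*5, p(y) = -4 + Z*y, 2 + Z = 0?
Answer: 4128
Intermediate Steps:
Z = -2 (Z = -2 + 0 = -2)
p(y) = -4 - 2*y
Y(h, X) = 5*h
(Y(-7, p(-1)*(-2)) + (-5 - 6)²)*48 = (5*(-7) + (-5 - 6)²)*48 = (-35 + (-11)²)*48 = (-35 + 121)*48 = 86*48 = 4128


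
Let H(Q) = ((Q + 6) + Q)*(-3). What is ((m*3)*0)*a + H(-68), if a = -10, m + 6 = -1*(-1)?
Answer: 390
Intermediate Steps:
m = -5 (m = -6 - 1*(-1) = -6 + 1 = -5)
H(Q) = -18 - 6*Q (H(Q) = ((6 + Q) + Q)*(-3) = (6 + 2*Q)*(-3) = -18 - 6*Q)
((m*3)*0)*a + H(-68) = (-5*3*0)*(-10) + (-18 - 6*(-68)) = -15*0*(-10) + (-18 + 408) = 0*(-10) + 390 = 0 + 390 = 390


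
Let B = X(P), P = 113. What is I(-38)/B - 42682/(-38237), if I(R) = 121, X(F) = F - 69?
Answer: 591335/152948 ≈ 3.8662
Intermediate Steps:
X(F) = -69 + F
B = 44 (B = -69 + 113 = 44)
I(-38)/B - 42682/(-38237) = 121/44 - 42682/(-38237) = 121*(1/44) - 42682*(-1/38237) = 11/4 + 42682/38237 = 591335/152948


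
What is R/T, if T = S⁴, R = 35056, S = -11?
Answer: 35056/14641 ≈ 2.3944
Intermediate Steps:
T = 14641 (T = (-11)⁴ = 14641)
R/T = 35056/14641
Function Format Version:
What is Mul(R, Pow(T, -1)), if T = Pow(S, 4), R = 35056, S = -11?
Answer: Rational(35056, 14641) ≈ 2.3944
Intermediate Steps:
T = 14641 (T = Pow(-11, 4) = 14641)
Mul(R, Pow(T, -1)) = Mul(35056, Pow(14641, -1)) = Mul(35056, Rational(1, 14641)) = Rational(35056, 14641)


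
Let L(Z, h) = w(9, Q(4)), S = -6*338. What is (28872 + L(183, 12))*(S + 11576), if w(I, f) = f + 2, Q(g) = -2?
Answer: 275669856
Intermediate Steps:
S = -2028
w(I, f) = 2 + f
L(Z, h) = 0 (L(Z, h) = 2 - 2 = 0)
(28872 + L(183, 12))*(S + 11576) = (28872 + 0)*(-2028 + 11576) = 28872*9548 = 275669856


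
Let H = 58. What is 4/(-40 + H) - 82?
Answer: -736/9 ≈ -81.778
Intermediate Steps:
4/(-40 + H) - 82 = 4/(-40 + 58) - 82 = 4/18 - 82 = (1/18)*4 - 82 = 2/9 - 82 = -736/9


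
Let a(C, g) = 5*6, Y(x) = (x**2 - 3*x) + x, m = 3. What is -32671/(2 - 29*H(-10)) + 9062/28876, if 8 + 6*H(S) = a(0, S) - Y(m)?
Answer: 2832665597/7782082 ≈ 364.00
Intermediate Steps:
Y(x) = x**2 - 2*x
a(C, g) = 30
H(S) = 19/6 (H(S) = -4/3 + (30 - 3*(-2 + 3))/6 = -4/3 + (30 - 3)/6 = -4/3 + (1/6)*27 = -4/3 + 9/2 = 19/6)
-32671/(2 - 29*H(-10)) + 9062/28876 = -32671/(2 - 29*19/6) + 9062/28876 = -32671/(2 - 551/6) + 9062*(1/28876) = -32671/(-539/6) + 4531/14438 = -32671*(-6/539) + 4531/14438 = 196026/539 + 4531/14438 = 2832665597/7782082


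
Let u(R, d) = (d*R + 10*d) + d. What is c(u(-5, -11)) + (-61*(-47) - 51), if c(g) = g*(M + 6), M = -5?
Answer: 2750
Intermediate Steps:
u(R, d) = 11*d + R*d (u(R, d) = (R*d + 10*d) + d = (10*d + R*d) + d = 11*d + R*d)
c(g) = g (c(g) = g*(-5 + 6) = g*1 = g)
c(u(-5, -11)) + (-61*(-47) - 51) = -11*(11 - 5) + (-61*(-47) - 51) = -11*6 + (2867 - 51) = -66 + 2816 = 2750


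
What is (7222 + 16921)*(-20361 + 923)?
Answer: -469291634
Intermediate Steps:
(7222 + 16921)*(-20361 + 923) = 24143*(-19438) = -469291634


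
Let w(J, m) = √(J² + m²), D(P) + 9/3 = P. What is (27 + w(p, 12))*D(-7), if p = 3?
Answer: -270 - 30*√17 ≈ -393.69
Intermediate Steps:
D(P) = -3 + P
(27 + w(p, 12))*D(-7) = (27 + √(3² + 12²))*(-3 - 7) = (27 + √(9 + 144))*(-10) = (27 + √153)*(-10) = (27 + 3*√17)*(-10) = -270 - 30*√17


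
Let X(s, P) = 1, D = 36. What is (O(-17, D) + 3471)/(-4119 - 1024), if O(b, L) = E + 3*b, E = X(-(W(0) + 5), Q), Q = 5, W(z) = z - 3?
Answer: -3421/5143 ≈ -0.66518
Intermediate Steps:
W(z) = -3 + z
E = 1
O(b, L) = 1 + 3*b
(O(-17, D) + 3471)/(-4119 - 1024) = ((1 + 3*(-17)) + 3471)/(-4119 - 1024) = ((1 - 51) + 3471)/(-5143) = (-50 + 3471)*(-1/5143) = 3421*(-1/5143) = -3421/5143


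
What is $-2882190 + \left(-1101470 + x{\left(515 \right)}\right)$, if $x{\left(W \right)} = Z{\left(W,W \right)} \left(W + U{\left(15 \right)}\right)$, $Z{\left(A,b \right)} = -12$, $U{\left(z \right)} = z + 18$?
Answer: $-3990236$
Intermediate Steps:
$U{\left(z \right)} = 18 + z$
$x{\left(W \right)} = -396 - 12 W$ ($x{\left(W \right)} = - 12 \left(W + \left(18 + 15\right)\right) = - 12 \left(W + 33\right) = - 12 \left(33 + W\right) = -396 - 12 W$)
$-2882190 + \left(-1101470 + x{\left(515 \right)}\right) = -2882190 - 1108046 = -3990236$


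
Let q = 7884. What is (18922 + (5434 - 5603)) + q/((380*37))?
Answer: 65918766/3515 ≈ 18754.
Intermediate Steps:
(18922 + (5434 - 5603)) + q/((380*37)) = (18922 + (5434 - 5603)) + 7884/((380*37)) = (18922 - 169) + 7884/14060 = 18753 + 7884*(1/14060) = 18753 + 1971/3515 = 65918766/3515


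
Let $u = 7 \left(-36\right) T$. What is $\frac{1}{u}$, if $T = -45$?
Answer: $\frac{1}{11340} \approx 8.8183 \cdot 10^{-5}$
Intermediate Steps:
$u = 11340$ ($u = 7 \left(-36\right) \left(-45\right) = \left(-252\right) \left(-45\right) = 11340$)
$\frac{1}{u} = \frac{1}{11340}$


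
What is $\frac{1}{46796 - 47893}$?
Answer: $- \frac{1}{1097} \approx -0.00091158$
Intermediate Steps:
$\frac{1}{46796 - 47893} = \frac{1}{-1097} = - \frac{1}{1097}$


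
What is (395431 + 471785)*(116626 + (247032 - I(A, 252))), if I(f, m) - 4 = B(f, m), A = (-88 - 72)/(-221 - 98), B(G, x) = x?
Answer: 315148028832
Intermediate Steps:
A = 160/319 (A = -160/(-319) = -160*(-1/319) = 160/319 ≈ 0.50157)
I(f, m) = 4 + m
(395431 + 471785)*(116626 + (247032 - I(A, 252))) = (395431 + 471785)*(116626 + (247032 - (4 + 252))) = 867216*(116626 + (247032 - 1*256)) = 867216*(116626 + (247032 - 256)) = 867216*(116626 + 246776) = 867216*363402 = 315148028832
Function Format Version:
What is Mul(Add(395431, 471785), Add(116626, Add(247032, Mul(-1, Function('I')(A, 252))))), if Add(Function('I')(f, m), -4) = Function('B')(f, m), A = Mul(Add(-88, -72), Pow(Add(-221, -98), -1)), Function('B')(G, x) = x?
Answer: 315148028832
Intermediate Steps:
A = Rational(160, 319) (A = Mul(-160, Pow(-319, -1)) = Mul(-160, Rational(-1, 319)) = Rational(160, 319) ≈ 0.50157)
Function('I')(f, m) = Add(4, m)
Mul(Add(395431, 471785), Add(116626, Add(247032, Mul(-1, Function('I')(A, 252))))) = Mul(Add(395431, 471785), Add(116626, Add(247032, Mul(-1, Add(4, 252))))) = Mul(867216, Add(116626, Add(247032, Mul(-1, 256)))) = Mul(867216, Add(116626, Add(247032, -256))) = Mul(867216, Add(116626, 246776)) = Mul(867216, 363402) = 315148028832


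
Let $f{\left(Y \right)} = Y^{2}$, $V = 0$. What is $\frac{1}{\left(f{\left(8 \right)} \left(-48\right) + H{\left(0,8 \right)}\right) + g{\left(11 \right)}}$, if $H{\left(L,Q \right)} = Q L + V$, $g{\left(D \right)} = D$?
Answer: $- \frac{1}{3061} \approx -0.00032669$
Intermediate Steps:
$H{\left(L,Q \right)} = L Q$ ($H{\left(L,Q \right)} = Q L + 0 = L Q + 0 = L Q$)
$\frac{1}{\left(f{\left(8 \right)} \left(-48\right) + H{\left(0,8 \right)}\right) + g{\left(11 \right)}} = \frac{1}{\left(8^{2} \left(-48\right) + 0 \cdot 8\right) + 11} = \frac{1}{\left(64 \left(-48\right) + 0\right) + 11} = \frac{1}{\left(-3072 + 0\right) + 11} = \frac{1}{-3072 + 11} = \frac{1}{-3061} = - \frac{1}{3061}$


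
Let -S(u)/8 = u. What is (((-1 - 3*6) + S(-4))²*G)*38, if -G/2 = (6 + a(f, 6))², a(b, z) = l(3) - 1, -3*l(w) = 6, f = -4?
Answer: -115596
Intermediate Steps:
S(u) = -8*u
l(w) = -2 (l(w) = -⅓*6 = -2)
a(b, z) = -3 (a(b, z) = -2 - 1 = -3)
G = -18 (G = -2*(6 - 3)² = -2*3² = -2*9 = -18)
(((-1 - 3*6) + S(-4))²*G)*38 = (((-1 - 3*6) - 8*(-4))²*(-18))*38 = (((-1 - 18) + 32)²*(-18))*38 = ((-19 + 32)²*(-18))*38 = (13²*(-18))*38 = (169*(-18))*38 = -3042*38 = -115596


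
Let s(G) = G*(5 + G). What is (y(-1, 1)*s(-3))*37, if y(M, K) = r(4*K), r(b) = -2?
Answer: 444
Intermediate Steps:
y(M, K) = -2
(y(-1, 1)*s(-3))*37 = -(-6)*(5 - 3)*37 = -(-6)*2*37 = -2*(-6)*37 = 12*37 = 444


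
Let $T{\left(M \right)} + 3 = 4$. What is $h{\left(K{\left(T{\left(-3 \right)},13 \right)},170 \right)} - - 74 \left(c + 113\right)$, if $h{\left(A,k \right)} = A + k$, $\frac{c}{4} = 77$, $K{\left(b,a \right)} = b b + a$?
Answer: $31338$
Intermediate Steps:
$T{\left(M \right)} = 1$ ($T{\left(M \right)} = -3 + 4 = 1$)
$K{\left(b,a \right)} = a + b^{2}$ ($K{\left(b,a \right)} = b^{2} + a = a + b^{2}$)
$c = 308$ ($c = 4 \cdot 77 = 308$)
$h{\left(K{\left(T{\left(-3 \right)},13 \right)},170 \right)} - - 74 \left(c + 113\right) = \left(\left(13 + 1^{2}\right) + 170\right) - - 74 \left(308 + 113\right) = \left(\left(13 + 1\right) + 170\right) - \left(-74\right) 421 = \left(14 + 170\right) - -31154 = 184 + 31154 = 31338$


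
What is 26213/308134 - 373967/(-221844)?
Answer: 60523572175/34178839548 ≈ 1.7708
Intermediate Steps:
26213/308134 - 373967/(-221844) = 26213*(1/308134) - 373967*(-1/221844) = 26213/308134 + 373967/221844 = 60523572175/34178839548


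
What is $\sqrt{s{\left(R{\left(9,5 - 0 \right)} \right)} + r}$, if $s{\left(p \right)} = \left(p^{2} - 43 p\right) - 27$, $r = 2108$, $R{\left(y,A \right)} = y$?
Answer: $5 \sqrt{71} \approx 42.131$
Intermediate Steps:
$s{\left(p \right)} = -27 + p^{2} - 43 p$
$\sqrt{s{\left(R{\left(9,5 - 0 \right)} \right)} + r} = \sqrt{\left(-27 + 9^{2} - 387\right) + 2108} = \sqrt{\left(-27 + 81 - 387\right) + 2108} = \sqrt{-333 + 2108} = \sqrt{1775} = 5 \sqrt{71}$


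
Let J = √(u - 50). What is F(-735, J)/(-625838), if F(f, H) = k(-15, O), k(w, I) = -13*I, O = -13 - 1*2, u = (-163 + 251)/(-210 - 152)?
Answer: -195/625838 ≈ -0.00031158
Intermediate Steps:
u = -44/181 (u = 88/(-362) = 88*(-1/362) = -44/181 ≈ -0.24309)
O = -15 (O = -13 - 2 = -15)
J = I*√1646014/181 (J = √(-44/181 - 50) = √(-9094/181) = I*√1646014/181 ≈ 7.0882*I)
F(f, H) = 195 (F(f, H) = -13*(-15) = 195)
F(-735, J)/(-625838) = 195/(-625838) = 195*(-1/625838) = -195/625838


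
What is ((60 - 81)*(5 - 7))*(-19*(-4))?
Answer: 3192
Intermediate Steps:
((60 - 81)*(5 - 7))*(-19*(-4)) = -21*(-2)*76 = 42*76 = 3192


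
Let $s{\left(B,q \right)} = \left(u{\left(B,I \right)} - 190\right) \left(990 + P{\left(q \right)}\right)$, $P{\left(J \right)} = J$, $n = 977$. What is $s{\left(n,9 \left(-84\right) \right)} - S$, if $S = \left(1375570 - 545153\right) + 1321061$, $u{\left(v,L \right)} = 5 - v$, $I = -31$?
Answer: $-2423386$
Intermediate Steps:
$s{\left(B,q \right)} = \left(-185 - B\right) \left(990 + q\right)$ ($s{\left(B,q \right)} = \left(\left(5 - B\right) - 190\right) \left(990 + q\right) = \left(-185 - B\right) \left(990 + q\right)$)
$S = 2151478$ ($S = 830417 + 1321061 = 2151478$)
$s{\left(n,9 \left(-84\right) \right)} - S = \left(-183150 - 967230 - 185 \cdot 9 \left(-84\right) - 977 \cdot 9 \left(-84\right)\right) - 2151478 = \left(-183150 - 967230 - -139860 - 977 \left(-756\right)\right) - 2151478 = \left(-183150 - 967230 + 139860 + 738612\right) - 2151478 = -271908 - 2151478 = -2423386$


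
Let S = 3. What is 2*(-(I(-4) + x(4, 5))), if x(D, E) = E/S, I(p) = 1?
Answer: -16/3 ≈ -5.3333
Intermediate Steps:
x(D, E) = E/3
2*(-(I(-4) + x(4, 5))) = 2*(-(1 + (⅓)*5)) = 2*(-(1 + 5/3)) = 2*(-1*8/3) = 2*(-8/3) = -16/3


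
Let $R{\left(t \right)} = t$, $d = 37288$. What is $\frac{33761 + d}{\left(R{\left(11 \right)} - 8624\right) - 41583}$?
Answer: $- \frac{23683}{16732} \approx -1.4154$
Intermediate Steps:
$\frac{33761 + d}{\left(R{\left(11 \right)} - 8624\right) - 41583} = \frac{33761 + 37288}{\left(11 - 8624\right) - 41583} = \frac{71049}{\left(11 - 8624\right) - 41583} = \frac{71049}{-8613 - 41583} = \frac{71049}{-50196} = 71049 \left(- \frac{1}{50196}\right) = - \frac{23683}{16732}$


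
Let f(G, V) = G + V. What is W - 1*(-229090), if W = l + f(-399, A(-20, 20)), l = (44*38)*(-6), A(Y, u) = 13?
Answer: 218672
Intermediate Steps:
l = -10032 (l = 1672*(-6) = -10032)
W = -10418 (W = -10032 + (-399 + 13) = -10032 - 386 = -10418)
W - 1*(-229090) = -10418 - 1*(-229090) = -10418 + 229090 = 218672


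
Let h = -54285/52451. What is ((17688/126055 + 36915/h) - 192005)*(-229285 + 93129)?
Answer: 2020218576806301064/65170435 ≈ 3.0999e+10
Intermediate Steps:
h = -7755/7493 (h = -54285*1/52451 = -7755/7493 ≈ -1.0350)
((17688/126055 + 36915/h) - 192005)*(-229285 + 93129) = ((17688/126055 + 36915/(-7755/7493)) - 192005)*(-229285 + 93129) = ((17688*(1/126055) + 36915*(-7493/7755)) - 192005)*(-136156) = ((17688/126055 - 18440273/517) - 192005)*(-136156) = (-2324479468319/65170435 - 192005)*(-136156) = -14837528840494/65170435*(-136156) = 2020218576806301064/65170435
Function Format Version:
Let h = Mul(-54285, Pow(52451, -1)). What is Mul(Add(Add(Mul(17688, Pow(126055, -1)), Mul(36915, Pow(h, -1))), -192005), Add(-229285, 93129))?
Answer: Rational(2020218576806301064, 65170435) ≈ 3.0999e+10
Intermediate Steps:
h = Rational(-7755, 7493) (h = Mul(-54285, Rational(1, 52451)) = Rational(-7755, 7493) ≈ -1.0350)
Mul(Add(Add(Mul(17688, Pow(126055, -1)), Mul(36915, Pow(h, -1))), -192005), Add(-229285, 93129)) = Mul(Add(Add(Mul(17688, Pow(126055, -1)), Mul(36915, Pow(Rational(-7755, 7493), -1))), -192005), Add(-229285, 93129)) = Mul(Add(Add(Mul(17688, Rational(1, 126055)), Mul(36915, Rational(-7493, 7755))), -192005), -136156) = Mul(Add(Add(Rational(17688, 126055), Rational(-18440273, 517)), -192005), -136156) = Mul(Add(Rational(-2324479468319, 65170435), -192005), -136156) = Mul(Rational(-14837528840494, 65170435), -136156) = Rational(2020218576806301064, 65170435)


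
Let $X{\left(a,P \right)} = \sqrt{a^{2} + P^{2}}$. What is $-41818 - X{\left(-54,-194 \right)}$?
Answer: $-41818 - 2 \sqrt{10138} \approx -42019.0$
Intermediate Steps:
$X{\left(a,P \right)} = \sqrt{P^{2} + a^{2}}$
$-41818 - X{\left(-54,-194 \right)} = -41818 - \sqrt{\left(-194\right)^{2} + \left(-54\right)^{2}} = -41818 - \sqrt{37636 + 2916} = -41818 - \sqrt{40552} = -41818 - 2 \sqrt{10138}$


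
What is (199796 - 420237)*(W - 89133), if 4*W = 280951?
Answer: 16661151221/4 ≈ 4.1653e+9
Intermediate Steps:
W = 280951/4 (W = (1/4)*280951 = 280951/4 ≈ 70238.)
(199796 - 420237)*(W - 89133) = (199796 - 420237)*(280951/4 - 89133) = -220441*(-75581/4) = 16661151221/4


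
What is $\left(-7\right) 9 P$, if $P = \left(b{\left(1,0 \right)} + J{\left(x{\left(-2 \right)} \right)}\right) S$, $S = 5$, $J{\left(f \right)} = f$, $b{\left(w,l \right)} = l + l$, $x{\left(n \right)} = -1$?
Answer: $315$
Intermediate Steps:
$b{\left(w,l \right)} = 2 l$
$P = -5$ ($P = \left(2 \cdot 0 - 1\right) 5 = \left(0 - 1\right) 5 = \left(-1\right) 5 = -5$)
$\left(-7\right) 9 P = \left(-7\right) 9 \left(-5\right) = \left(-63\right) \left(-5\right) = 315$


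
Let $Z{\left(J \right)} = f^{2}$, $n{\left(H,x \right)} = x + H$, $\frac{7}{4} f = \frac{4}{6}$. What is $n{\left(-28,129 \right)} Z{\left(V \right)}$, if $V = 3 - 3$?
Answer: $\frac{6464}{441} \approx 14.658$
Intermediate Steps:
$V = 0$
$f = \frac{8}{21}$ ($f = \frac{4 \cdot \frac{4}{6}}{7} = \frac{4 \cdot 4 \cdot \frac{1}{6}}{7} = \frac{4}{7} \cdot \frac{2}{3} = \frac{8}{21} \approx 0.38095$)
$n{\left(H,x \right)} = H + x$
$Z{\left(J \right)} = \frac{64}{441}$ ($Z{\left(J \right)} = \left(\frac{8}{21}\right)^{2} = \frac{64}{441}$)
$n{\left(-28,129 \right)} Z{\left(V \right)} = \left(-28 + 129\right) \frac{64}{441} = 101 \cdot \frac{64}{441} = \frac{6464}{441}$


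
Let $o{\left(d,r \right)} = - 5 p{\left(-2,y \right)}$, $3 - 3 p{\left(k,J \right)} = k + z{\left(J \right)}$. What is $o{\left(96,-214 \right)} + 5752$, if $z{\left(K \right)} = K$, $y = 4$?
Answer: $\frac{17251}{3} \approx 5750.3$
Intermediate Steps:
$p{\left(k,J \right)} = 1 - \frac{J}{3} - \frac{k}{3}$ ($p{\left(k,J \right)} = 1 - \frac{k + J}{3} = 1 - \frac{J + k}{3} = 1 - \left(\frac{J}{3} + \frac{k}{3}\right) = 1 - \frac{J}{3} - \frac{k}{3}$)
$o{\left(d,r \right)} = - \frac{5}{3}$ ($o{\left(d,r \right)} = - 5 \left(1 - \frac{4}{3} - - \frac{2}{3}\right) = - 5 \left(1 - \frac{4}{3} + \frac{2}{3}\right) = \left(-5\right) \frac{1}{3} = - \frac{5}{3}$)
$o{\left(96,-214 \right)} + 5752 = - \frac{5}{3} + 5752 = \frac{17251}{3}$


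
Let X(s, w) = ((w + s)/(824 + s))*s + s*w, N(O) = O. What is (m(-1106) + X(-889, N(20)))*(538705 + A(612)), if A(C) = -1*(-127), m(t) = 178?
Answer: -1032763668272/65 ≈ -1.5889e+10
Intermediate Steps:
A(C) = 127
X(s, w) = s*w + s*(s + w)/(824 + s) (X(s, w) = ((s + w)/(824 + s))*s + s*w = s*(s + w)/(824 + s) + s*w = s*w + s*(s + w)/(824 + s))
(m(-1106) + X(-889, N(20)))*(538705 + A(612)) = (178 - 889*(-889 + 825*20 - 889*20)/(824 - 889))*(538705 + 127) = (178 - 889*(-889 + 16500 - 17780)/(-65))*538832 = (178 - 889*(-1/65)*(-2169))*538832 = (178 - 1928241/65)*538832 = -1916671/65*538832 = -1032763668272/65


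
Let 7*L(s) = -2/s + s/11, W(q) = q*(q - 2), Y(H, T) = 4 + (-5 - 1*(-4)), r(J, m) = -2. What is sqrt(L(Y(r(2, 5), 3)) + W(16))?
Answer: 17*sqrt(41349)/231 ≈ 14.965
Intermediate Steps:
Y(H, T) = 3 (Y(H, T) = 4 + (-5 + 4) = 4 - 1 = 3)
W(q) = q*(-2 + q)
L(s) = -2/(7*s) + s/77 (L(s) = (-2/s + s/11)/7 = -2/(7*s) + s/77)
sqrt(L(Y(r(2, 5), 3)) + W(16)) = sqrt((1/77)*(-22 + 3**2)/3 + 16*(-2 + 16)) = sqrt((1/77)*(1/3)*(-22 + 9) + 16*14) = sqrt((1/77)*(1/3)*(-13) + 224) = sqrt(-13/231 + 224) = sqrt(51731/231) = 17*sqrt(41349)/231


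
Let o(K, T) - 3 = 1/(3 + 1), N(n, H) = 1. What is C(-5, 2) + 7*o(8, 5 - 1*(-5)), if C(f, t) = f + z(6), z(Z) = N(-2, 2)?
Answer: 75/4 ≈ 18.750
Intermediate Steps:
z(Z) = 1
o(K, T) = 13/4 (o(K, T) = 3 + 1/(3 + 1) = 3 + 1/4 = 3 + ¼ = 13/4)
C(f, t) = 1 + f (C(f, t) = f + 1 = 1 + f)
C(-5, 2) + 7*o(8, 5 - 1*(-5)) = (1 - 5) + 7*(13/4) = -4 + 91/4 = 75/4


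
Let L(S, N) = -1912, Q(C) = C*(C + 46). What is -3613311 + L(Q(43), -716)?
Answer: -3615223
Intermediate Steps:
Q(C) = C*(46 + C)
-3613311 + L(Q(43), -716) = -3613311 - 1912 = -3615223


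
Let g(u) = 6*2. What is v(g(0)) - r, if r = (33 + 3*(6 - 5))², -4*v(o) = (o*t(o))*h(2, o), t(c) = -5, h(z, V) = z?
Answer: -1266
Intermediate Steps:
g(u) = 12
v(o) = 5*o/2 (v(o) = -o*(-5)*2/4 = -(-5*o)*2/4 = -(-5)*o/2 = 5*o/2)
r = 1296 (r = (33 + 3*1)² = (33 + 3)² = 36² = 1296)
v(g(0)) - r = (5/2)*12 - 1*1296 = 30 - 1296 = -1266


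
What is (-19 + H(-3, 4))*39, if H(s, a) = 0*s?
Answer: -741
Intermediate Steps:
H(s, a) = 0
(-19 + H(-3, 4))*39 = (-19 + 0)*39 = -19*39 = -741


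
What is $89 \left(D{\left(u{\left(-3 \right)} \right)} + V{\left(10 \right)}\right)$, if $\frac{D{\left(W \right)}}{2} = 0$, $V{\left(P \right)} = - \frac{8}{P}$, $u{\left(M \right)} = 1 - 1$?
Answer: $- \frac{356}{5} \approx -71.2$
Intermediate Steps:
$u{\left(M \right)} = 0$ ($u{\left(M \right)} = 1 - 1 = 0$)
$D{\left(W \right)} = 0$ ($D{\left(W \right)} = 2 \cdot 0 = 0$)
$89 \left(D{\left(u{\left(-3 \right)} \right)} + V{\left(10 \right)}\right) = 89 \left(0 - \frac{8}{10}\right) = 89 \left(0 - \frac{4}{5}\right) = 89 \left(- \frac{4}{5}\right) = - \frac{356}{5}$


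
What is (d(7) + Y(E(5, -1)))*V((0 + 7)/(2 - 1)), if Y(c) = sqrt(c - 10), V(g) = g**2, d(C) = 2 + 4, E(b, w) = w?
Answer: 294 + 49*I*sqrt(11) ≈ 294.0 + 162.51*I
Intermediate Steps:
d(C) = 6
Y(c) = sqrt(-10 + c)
(d(7) + Y(E(5, -1)))*V((0 + 7)/(2 - 1)) = (6 + sqrt(-10 - 1))*((0 + 7)/(2 - 1))**2 = (6 + sqrt(-11))*(7/1)**2 = (6 + I*sqrt(11))*(7*1)**2 = (6 + I*sqrt(11))*7**2 = (6 + I*sqrt(11))*49 = 294 + 49*I*sqrt(11)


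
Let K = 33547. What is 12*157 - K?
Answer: -31663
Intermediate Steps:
12*157 - K = 12*157 - 1*33547 = 1884 - 33547 = -31663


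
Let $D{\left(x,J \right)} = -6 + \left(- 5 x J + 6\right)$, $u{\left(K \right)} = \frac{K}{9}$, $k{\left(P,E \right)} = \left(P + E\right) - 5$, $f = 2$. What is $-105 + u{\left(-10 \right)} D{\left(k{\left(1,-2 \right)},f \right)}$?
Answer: $- \frac{515}{3} \approx -171.67$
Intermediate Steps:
$k{\left(P,E \right)} = -5 + E + P$ ($k{\left(P,E \right)} = \left(E + P\right) - 5 = -5 + E + P$)
$u{\left(K \right)} = \frac{K}{9}$ ($u{\left(K \right)} = K \frac{1}{9} = \frac{K}{9}$)
$D{\left(x,J \right)} = - 5 J x$ ($D{\left(x,J \right)} = -6 - \left(-6 + 5 J x\right) = - 5 J x$)
$-105 + u{\left(-10 \right)} D{\left(k{\left(1,-2 \right)},f \right)} = -105 + \frac{1}{9} \left(-10\right) \left(\left(-5\right) 2 \left(-5 - 2 + 1\right)\right) = -105 - \frac{10 \left(\left(-5\right) 2 \left(-6\right)\right)}{9} = -105 - \frac{200}{3} = - \frac{515}{3}$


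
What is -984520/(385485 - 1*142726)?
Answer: -984520/242759 ≈ -4.0555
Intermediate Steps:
-984520/(385485 - 1*142726) = -984520/(385485 - 142726) = -984520/242759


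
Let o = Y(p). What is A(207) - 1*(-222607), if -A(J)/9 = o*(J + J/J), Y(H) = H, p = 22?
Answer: 181423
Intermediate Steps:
o = 22
A(J) = -198 - 198*J (A(J) = -198*(J + J/J) = -198*(J + 1) = -198*(1 + J) = -9*(22 + 22*J) = -198 - 198*J)
A(207) - 1*(-222607) = (-198 - 198*207) - 1*(-222607) = (-198 - 40986) + 222607 = -41184 + 222607 = 181423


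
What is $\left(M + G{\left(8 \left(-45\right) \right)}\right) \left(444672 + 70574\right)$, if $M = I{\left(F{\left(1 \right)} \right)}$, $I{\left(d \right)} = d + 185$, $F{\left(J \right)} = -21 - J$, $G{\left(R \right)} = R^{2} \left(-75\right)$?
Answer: $-5008107134902$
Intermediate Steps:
$G{\left(R \right)} = - 75 R^{2}$
$I{\left(d \right)} = 185 + d$
$M = 163$ ($M = 185 - 22 = 163$)
$\left(M + G{\left(8 \left(-45\right) \right)}\right) \left(444672 + 70574\right) = \left(163 - 75 \left(8 \left(-45\right)\right)^{2}\right) \left(444672 + 70574\right) = \left(163 - 75 \left(-360\right)^{2}\right) 515246 = \left(163 - 9720000\right) 515246 = \left(-9719837\right) 515246 = -5008107134902$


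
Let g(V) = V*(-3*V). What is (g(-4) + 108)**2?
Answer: 3600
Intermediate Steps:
g(V) = -3*V**2
(g(-4) + 108)**2 = (-3*(-4)**2 + 108)**2 = (-3*16 + 108)**2 = (-48 + 108)**2 = 60**2 = 3600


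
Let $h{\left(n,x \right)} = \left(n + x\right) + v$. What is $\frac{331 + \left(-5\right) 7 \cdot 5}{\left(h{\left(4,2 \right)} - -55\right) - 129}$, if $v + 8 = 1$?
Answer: $- \frac{52}{25} \approx -2.08$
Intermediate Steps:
$v = -7$ ($v = -8 + 1 = -7$)
$h{\left(n,x \right)} = -7 + n + x$ ($h{\left(n,x \right)} = \left(n + x\right) - 7 = -7 + n + x$)
$\frac{331 + \left(-5\right) 7 \cdot 5}{\left(h{\left(4,2 \right)} - -55\right) - 129} = \frac{331 + \left(-5\right) 7 \cdot 5}{\left(\left(-7 + 4 + 2\right) - -55\right) - 129} = \frac{331 - 175}{\left(-1 + 55\right) - 129} = \frac{331 - 175}{54 - 129} = \frac{1}{-75} \cdot 156 = \left(- \frac{1}{75}\right) 156 = - \frac{52}{25}$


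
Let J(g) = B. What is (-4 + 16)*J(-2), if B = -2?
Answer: -24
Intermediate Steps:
J(g) = -2
(-4 + 16)*J(-2) = (-4 + 16)*(-2) = 12*(-2) = -24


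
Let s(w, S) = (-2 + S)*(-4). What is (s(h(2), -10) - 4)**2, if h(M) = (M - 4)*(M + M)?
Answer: 1936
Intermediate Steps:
h(M) = 2*M*(-4 + M) (h(M) = (-4 + M)*(2*M) = 2*M*(-4 + M))
s(w, S) = 8 - 4*S
(s(h(2), -10) - 4)**2 = ((8 - 4*(-10)) - 4)**2 = ((8 + 40) - 4)**2 = (48 - 4)**2 = 44**2 = 1936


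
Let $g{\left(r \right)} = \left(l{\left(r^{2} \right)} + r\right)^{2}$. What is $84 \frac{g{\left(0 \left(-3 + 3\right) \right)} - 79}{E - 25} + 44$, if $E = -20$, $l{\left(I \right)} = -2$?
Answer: $184$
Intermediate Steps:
$g{\left(r \right)} = \left(-2 + r\right)^{2}$
$84 \frac{g{\left(0 \left(-3 + 3\right) \right)} - 79}{E - 25} + 44 = 84 \frac{\left(-2 + 0 \left(-3 + 3\right)\right)^{2} - 79}{-20 - 25} + 44 = 84 \frac{\left(-2 + 0 \cdot 0\right)^{2} - 79}{-45} + 44 = 84 \left(\left(-2 + 0\right)^{2} - 79\right) \left(- \frac{1}{45}\right) + 44 = 84 \left(\left(-2\right)^{2} - 79\right) \left(- \frac{1}{45}\right) + 44 = 84 \left(4 - 79\right) \left(- \frac{1}{45}\right) + 44 = 84 \left(\left(-75\right) \left(- \frac{1}{45}\right)\right) + 44 = 84 \cdot \frac{5}{3} + 44 = 140 + 44 = 184$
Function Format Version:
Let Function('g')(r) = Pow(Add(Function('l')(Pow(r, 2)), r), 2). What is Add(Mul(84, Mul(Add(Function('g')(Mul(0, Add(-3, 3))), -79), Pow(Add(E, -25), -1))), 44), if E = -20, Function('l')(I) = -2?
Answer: 184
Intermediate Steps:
Function('g')(r) = Pow(Add(-2, r), 2)
Add(Mul(84, Mul(Add(Function('g')(Mul(0, Add(-3, 3))), -79), Pow(Add(E, -25), -1))), 44) = Add(Mul(84, Mul(Add(Pow(Add(-2, Mul(0, Add(-3, 3))), 2), -79), Pow(Add(-20, -25), -1))), 44) = Add(Mul(84, Mul(Add(Pow(Add(-2, Mul(0, 0)), 2), -79), Pow(-45, -1))), 44) = Add(Mul(84, Mul(Add(Pow(Add(-2, 0), 2), -79), Rational(-1, 45))), 44) = Add(Mul(84, Mul(Add(Pow(-2, 2), -79), Rational(-1, 45))), 44) = Add(Mul(84, Mul(Add(4, -79), Rational(-1, 45))), 44) = Add(Mul(84, Mul(-75, Rational(-1, 45))), 44) = Add(Mul(84, Rational(5, 3)), 44) = Add(140, 44) = 184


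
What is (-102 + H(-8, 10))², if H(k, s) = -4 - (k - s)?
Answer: 7744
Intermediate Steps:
H(k, s) = -4 + s - k (H(k, s) = -4 + (s - k) = -4 + s - k)
(-102 + H(-8, 10))² = (-102 + (-4 + 10 - 1*(-8)))² = (-102 + (-4 + 10 + 8))² = (-102 + 14)² = (-88)² = 7744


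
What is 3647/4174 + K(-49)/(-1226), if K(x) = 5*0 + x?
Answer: 1168937/1279331 ≈ 0.91371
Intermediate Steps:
K(x) = x (K(x) = 0 + x = x)
3647/4174 + K(-49)/(-1226) = 3647/4174 - 49/(-1226) = 3647*(1/4174) - 49*(-1/1226) = 3647/4174 + 49/1226 = 1168937/1279331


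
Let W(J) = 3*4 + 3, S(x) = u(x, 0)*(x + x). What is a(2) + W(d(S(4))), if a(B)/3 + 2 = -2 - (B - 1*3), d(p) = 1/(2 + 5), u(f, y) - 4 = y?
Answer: 6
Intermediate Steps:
u(f, y) = 4 + y
S(x) = 8*x (S(x) = (4 + 0)*(x + x) = 4*(2*x) = 8*x)
d(p) = 1/7
a(B) = -3 - 3*B (a(B) = -6 + 3*(-2 - (B - 1*3)) = -6 + 3*(-2 - (B - 3)) = -6 + 3*(-2 - (-3 + B)) = -6 + 3*(-2 + (3 - B)) = -6 + 3*(1 - B) = -6 + (3 - 3*B) = -3 - 3*B)
W(J) = 15 (W(J) = 12 + 3 = 15)
a(2) + W(d(S(4))) = (-3 - 3*2) + 15 = (-3 - 6) + 15 = -9 + 15 = 6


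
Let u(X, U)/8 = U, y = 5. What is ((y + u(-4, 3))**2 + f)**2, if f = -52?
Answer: 622521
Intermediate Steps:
u(X, U) = 8*U
((y + u(-4, 3))**2 + f)**2 = ((5 + 8*3)**2 - 52)**2 = ((5 + 24)**2 - 52)**2 = (29**2 - 52)**2 = (841 - 52)**2 = 789**2 = 622521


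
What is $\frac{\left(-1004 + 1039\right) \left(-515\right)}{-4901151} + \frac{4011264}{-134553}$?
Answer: $- \frac{6552461749013}{219821523501} \approx -29.808$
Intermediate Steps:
$\frac{\left(-1004 + 1039\right) \left(-515\right)}{-4901151} + \frac{4011264}{-134553} = 35 \left(-515\right) \left(- \frac{1}{4901151}\right) + 4011264 \left(- \frac{1}{134553}\right) = \left(-18025\right) \left(- \frac{1}{4901151}\right) - \frac{1337088}{44851} = \frac{18025}{4901151} - \frac{1337088}{44851} = - \frac{6552461749013}{219821523501}$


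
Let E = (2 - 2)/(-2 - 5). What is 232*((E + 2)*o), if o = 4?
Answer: 1856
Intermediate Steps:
E = 0 (E = 0/(-7) = 0*(-⅐) = 0)
232*((E + 2)*o) = 232*((0 + 2)*4) = 232*(2*4) = 232*8 = 1856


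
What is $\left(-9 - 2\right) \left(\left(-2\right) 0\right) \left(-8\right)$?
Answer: $0$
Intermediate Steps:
$\left(-9 - 2\right) \left(\left(-2\right) 0\right) \left(-8\right) = \left(-9 - 2\right) 0 \left(-8\right) = \left(-11\right) 0 \left(-8\right) = 0 \left(-8\right) = 0$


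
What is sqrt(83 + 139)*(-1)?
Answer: -sqrt(222) ≈ -14.900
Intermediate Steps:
sqrt(83 + 139)*(-1) = sqrt(222)*(-1) = -sqrt(222)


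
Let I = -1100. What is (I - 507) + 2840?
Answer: 1233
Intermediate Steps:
(I - 507) + 2840 = (-1100 - 507) + 2840 = -1607 + 2840 = 1233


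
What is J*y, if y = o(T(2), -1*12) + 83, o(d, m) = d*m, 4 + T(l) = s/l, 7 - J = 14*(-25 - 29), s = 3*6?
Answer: 17549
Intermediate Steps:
s = 18
J = 763 (J = 7 - 14*(-25 - 29) = 7 - 14*(-54) = 7 - 1*(-756) = 7 + 756 = 763)
T(l) = -4 + 18/l
y = 23 (y = (-4 + 18/2)*(-1*12) + 83 = (-4 + 18*(½))*(-12) + 83 = (-4 + 9)*(-12) + 83 = 5*(-12) + 83 = -60 + 83 = 23)
J*y = 763*23 = 17549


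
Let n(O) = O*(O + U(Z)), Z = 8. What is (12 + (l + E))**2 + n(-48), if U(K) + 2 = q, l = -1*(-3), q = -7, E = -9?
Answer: 2772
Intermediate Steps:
l = 3
U(K) = -9 (U(K) = -2 - 7 = -9)
n(O) = O*(-9 + O) (n(O) = O*(O - 9) = O*(-9 + O))
(12 + (l + E))**2 + n(-48) = (12 + (3 - 9))**2 - 48*(-9 - 48) = (12 - 6)**2 - 48*(-57) = 6**2 + 2736 = 36 + 2736 = 2772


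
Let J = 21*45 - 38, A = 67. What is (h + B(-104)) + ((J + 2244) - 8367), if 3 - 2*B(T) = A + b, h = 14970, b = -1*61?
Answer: 19505/2 ≈ 9752.5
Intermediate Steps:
b = -61
J = 907 (J = 945 - 38 = 907)
B(T) = -3/2 (B(T) = 3/2 - (67 - 61)/2 = 3/2 - 1/2*6 = 3/2 - 3 = -3/2)
(h + B(-104)) + ((J + 2244) - 8367) = (14970 - 3/2) + ((907 + 2244) - 8367) = 29937/2 + (3151 - 8367) = 29937/2 - 5216 = 19505/2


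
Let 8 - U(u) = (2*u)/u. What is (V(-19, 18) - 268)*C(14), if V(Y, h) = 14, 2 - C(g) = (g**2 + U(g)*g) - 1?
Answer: 70358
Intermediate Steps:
U(u) = 6 (U(u) = 8 - 2*u/u = 8 - 1*2 = 8 - 2 = 6)
C(g) = 3 - g**2 - 6*g (C(g) = 2 - ((g**2 + 6*g) - 1) = 2 - (-1 + g**2 + 6*g) = 2 + (1 - g**2 - 6*g) = 3 - g**2 - 6*g)
(V(-19, 18) - 268)*C(14) = (14 - 268)*(3 - 1*14**2 - 6*14) = -254*(3 - 1*196 - 84) = -254*(3 - 196 - 84) = -254*(-277) = 70358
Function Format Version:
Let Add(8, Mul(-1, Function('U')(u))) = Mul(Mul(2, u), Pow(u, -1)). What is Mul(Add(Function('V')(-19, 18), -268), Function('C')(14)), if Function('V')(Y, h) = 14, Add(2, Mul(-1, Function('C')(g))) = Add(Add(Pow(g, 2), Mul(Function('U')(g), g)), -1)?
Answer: 70358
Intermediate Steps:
Function('U')(u) = 6 (Function('U')(u) = Add(8, Mul(-1, Mul(Mul(2, u), Pow(u, -1)))) = Add(8, Mul(-1, 2)) = Add(8, -2) = 6)
Function('C')(g) = Add(3, Mul(-1, Pow(g, 2)), Mul(-6, g)) (Function('C')(g) = Add(2, Mul(-1, Add(Add(Pow(g, 2), Mul(6, g)), -1))) = Add(2, Mul(-1, Add(-1, Pow(g, 2), Mul(6, g)))) = Add(2, Add(1, Mul(-1, Pow(g, 2)), Mul(-6, g))) = Add(3, Mul(-1, Pow(g, 2)), Mul(-6, g)))
Mul(Add(Function('V')(-19, 18), -268), Function('C')(14)) = Mul(Add(14, -268), Add(3, Mul(-1, Pow(14, 2)), Mul(-6, 14))) = Mul(-254, Add(3, Mul(-1, 196), -84)) = Mul(-254, Add(3, -196, -84)) = Mul(-254, -277) = 70358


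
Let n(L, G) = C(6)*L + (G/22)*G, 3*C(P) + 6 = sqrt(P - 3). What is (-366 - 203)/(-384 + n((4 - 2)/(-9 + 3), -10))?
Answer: 704137500/468749879 - 206547*sqrt(3)/468749879 ≈ 1.5014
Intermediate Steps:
C(P) = -2 + sqrt(-3 + P)/3 (C(P) = -2 + sqrt(P - 3)/3 = -2 + sqrt(-3 + P)/3)
n(L, G) = G**2/22 + L*(-2 + sqrt(3)/3) (n(L, G) = (-2 + sqrt(-3 + 6)/3)*L + (G/22)*G = (-2 + sqrt(3)/3)*L + (G*(1/22))*G = L*(-2 + sqrt(3)/3) + (G/22)*G = L*(-2 + sqrt(3)/3) + G**2/22 = G**2/22 + L*(-2 + sqrt(3)/3))
(-366 - 203)/(-384 + n((4 - 2)/(-9 + 3), -10)) = (-366 - 203)/(-384 + ((1/22)*(-10)**2 - (4 - 2)/(-9 + 3)*(6 - sqrt(3))/3)) = -569/(-384 + ((1/22)*100 - 2/(-6)*(6 - sqrt(3))/3)) = -569/(-384 + (50/11 - 2*(-1/6)*(6 - sqrt(3))/3)) = -569/(-384 + (50/11 - 1/3*(-1/3)*(6 - sqrt(3)))) = -569/(-384 + (50/11 + (2/3 - sqrt(3)/9))) = -569/(-384 + (172/33 - sqrt(3)/9)) = -569/(-12500/33 - sqrt(3)/9)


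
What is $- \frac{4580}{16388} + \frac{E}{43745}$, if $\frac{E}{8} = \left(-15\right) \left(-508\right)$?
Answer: $\frac{39933019}{35844653} \approx 1.1141$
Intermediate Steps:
$E = 60960$ ($E = 8 \left(\left(-15\right) \left(-508\right)\right) = 8 \cdot 7620 = 60960$)
$- \frac{4580}{16388} + \frac{E}{43745} = - \frac{4580}{16388} + \frac{60960}{43745} = \left(-4580\right) \frac{1}{16388} + 60960 \cdot \frac{1}{43745} = - \frac{1145}{4097} + \frac{12192}{8749} = \frac{39933019}{35844653}$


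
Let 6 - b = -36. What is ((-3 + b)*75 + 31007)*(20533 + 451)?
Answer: 712029088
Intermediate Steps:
b = 42 (b = 6 - 1*(-36) = 6 + 36 = 42)
((-3 + b)*75 + 31007)*(20533 + 451) = ((-3 + 42)*75 + 31007)*(20533 + 451) = (39*75 + 31007)*20984 = (2925 + 31007)*20984 = 33932*20984 = 712029088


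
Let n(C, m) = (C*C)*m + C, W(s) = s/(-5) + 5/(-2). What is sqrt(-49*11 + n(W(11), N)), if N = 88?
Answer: 3*sqrt(15558)/10 ≈ 37.419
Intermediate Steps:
W(s) = -5/2 - s/5 (W(s) = s*(-1/5) + 5*(-1/2) = -s/5 - 5/2 = -5/2 - s/5)
n(C, m) = C + m*C**2 (n(C, m) = C**2*m + C = m*C**2 + C = C + m*C**2)
sqrt(-49*11 + n(W(11), N)) = sqrt(-49*11 + (-5/2 - 1/5*11)*(1 + (-5/2 - 1/5*11)*88)) = sqrt(-539 + (-5/2 - 11/5)*(1 + (-5/2 - 11/5)*88)) = sqrt(-539 - 47*(1 - 47/10*88)/10) = sqrt(-539 - 47*(1 - 2068/5)/10) = sqrt(-539 - 47/10*(-2063/5)) = sqrt(-539 + 96961/50) = sqrt(70011/50) = 3*sqrt(15558)/10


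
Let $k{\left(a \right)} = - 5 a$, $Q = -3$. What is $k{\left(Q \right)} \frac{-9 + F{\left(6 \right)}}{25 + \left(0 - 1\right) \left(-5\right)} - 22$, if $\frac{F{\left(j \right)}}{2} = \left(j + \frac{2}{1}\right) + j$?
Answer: $- \frac{25}{2} \approx -12.5$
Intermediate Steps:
$F{\left(j \right)} = 4 + 4 j$ ($F{\left(j \right)} = 2 \left(\left(j + \frac{2}{1}\right) + j\right) = 2 \left(\left(j + 2 \cdot 1\right) + j\right) = 2 \left(\left(j + 2\right) + j\right) = 2 \left(\left(2 + j\right) + j\right) = 2 \left(2 + 2 j\right) = 4 + 4 j$)
$k{\left(Q \right)} \frac{-9 + F{\left(6 \right)}}{25 + \left(0 - 1\right) \left(-5\right)} - 22 = \left(-5\right) \left(-3\right) \frac{-9 + \left(4 + 4 \cdot 6\right)}{25 + \left(0 - 1\right) \left(-5\right)} - 22 = 15 \frac{-9 + \left(4 + 24\right)}{25 - -5} - 22 = 15 \frac{-9 + 28}{25 + 5} - 22 = 15 \cdot \frac{19}{30} - 22 = \frac{19}{2} - 22 = - \frac{25}{2}$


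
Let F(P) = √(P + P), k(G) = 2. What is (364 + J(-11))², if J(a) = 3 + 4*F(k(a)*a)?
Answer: 133985 + 5872*I*√11 ≈ 1.3399e+5 + 19475.0*I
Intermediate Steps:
F(P) = √2*√P (F(P) = √(2*P) = √2*√P)
J(a) = 3 + 8*√a (J(a) = 3 + 4*(√2*√(2*a)) = 3 + 4*(√2*(√2*√a)) = 3 + 4*(2*√a) = 3 + 8*√a)
(364 + J(-11))² = (364 + (3 + 8*√(-11)))² = (364 + (3 + 8*(I*√11)))² = (364 + (3 + 8*I*√11))² = (367 + 8*I*√11)²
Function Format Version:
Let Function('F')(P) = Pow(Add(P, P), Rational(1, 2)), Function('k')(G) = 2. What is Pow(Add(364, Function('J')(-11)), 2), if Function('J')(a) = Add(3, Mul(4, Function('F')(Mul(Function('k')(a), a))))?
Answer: Add(133985, Mul(5872, I, Pow(11, Rational(1, 2)))) ≈ Add(1.3399e+5, Mul(19475., I))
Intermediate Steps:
Function('F')(P) = Mul(Pow(2, Rational(1, 2)), Pow(P, Rational(1, 2))) (Function('F')(P) = Pow(Mul(2, P), Rational(1, 2)) = Mul(Pow(2, Rational(1, 2)), Pow(P, Rational(1, 2))))
Function('J')(a) = Add(3, Mul(8, Pow(a, Rational(1, 2)))) (Function('J')(a) = Add(3, Mul(4, Mul(Pow(2, Rational(1, 2)), Pow(Mul(2, a), Rational(1, 2))))) = Add(3, Mul(4, Mul(Pow(2, Rational(1, 2)), Mul(Pow(2, Rational(1, 2)), Pow(a, Rational(1, 2)))))) = Add(3, Mul(4, Mul(2, Pow(a, Rational(1, 2))))) = Add(3, Mul(8, Pow(a, Rational(1, 2)))))
Pow(Add(364, Function('J')(-11)), 2) = Pow(Add(364, Add(3, Mul(8, Pow(-11, Rational(1, 2))))), 2) = Pow(Add(364, Add(3, Mul(8, Mul(I, Pow(11, Rational(1, 2)))))), 2) = Pow(Add(364, Add(3, Mul(8, I, Pow(11, Rational(1, 2))))), 2) = Pow(Add(367, Mul(8, I, Pow(11, Rational(1, 2)))), 2)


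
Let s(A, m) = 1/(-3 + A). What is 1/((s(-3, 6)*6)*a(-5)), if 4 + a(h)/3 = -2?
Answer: 1/18 ≈ 0.055556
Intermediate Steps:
a(h) = -18 (a(h) = -12 + 3*(-2) = -12 - 6 = -18)
1/((s(-3, 6)*6)*a(-5)) = 1/((6/(-3 - 3))*(-18)) = 1/((6/(-6))*(-18)) = 1/(-1/6*6*(-18)) = 1/(-1*(-18)) = 1/18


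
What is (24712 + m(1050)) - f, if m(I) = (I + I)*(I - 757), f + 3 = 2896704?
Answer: -2256689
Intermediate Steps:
f = 2896701 (f = -3 + 2896704 = 2896701)
m(I) = 2*I*(-757 + I) (m(I) = (2*I)*(-757 + I) = 2*I*(-757 + I))
(24712 + m(1050)) - f = (24712 + 2*1050*(-757 + 1050)) - 1*2896701 = (24712 + 2*1050*293) - 2896701 = (24712 + 615300) - 2896701 = 640012 - 2896701 = -2256689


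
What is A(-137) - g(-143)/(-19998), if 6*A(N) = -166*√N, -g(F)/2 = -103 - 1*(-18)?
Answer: 85/9999 - 83*I*√137/3 ≈ 0.0085008 - 323.83*I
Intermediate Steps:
g(F) = 170 (g(F) = -2*(-103 - 1*(-18)) = -2*(-103 + 18) = -2*(-85) = 170)
A(N) = -83*√N/3 (A(N) = (-166*√N)/6 = -83*√N/3)
A(-137) - g(-143)/(-19998) = -83*I*√137/3 - 170/(-19998) = -83*I*√137/3 - 170*(-1)/19998 = -83*I*√137/3 - 1*(-85/9999) = -83*I*√137/3 + 85/9999 = 85/9999 - 83*I*√137/3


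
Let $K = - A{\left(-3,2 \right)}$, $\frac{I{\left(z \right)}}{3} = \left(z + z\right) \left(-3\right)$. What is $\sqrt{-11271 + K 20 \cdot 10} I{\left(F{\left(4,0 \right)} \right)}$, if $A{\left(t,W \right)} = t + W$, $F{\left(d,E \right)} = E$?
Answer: $0$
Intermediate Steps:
$I{\left(z \right)} = - 18 z$ ($I{\left(z \right)} = 3 \left(z + z\right) \left(-3\right) = 3 \cdot 2 z \left(-3\right) = 3 \left(- 6 z\right) = - 18 z$)
$A{\left(t,W \right)} = W + t$
$K = 1$ ($K = - (2 - 3) = \left(-1\right) \left(-1\right) = 1$)
$\sqrt{-11271 + K 20 \cdot 10} I{\left(F{\left(4,0 \right)} \right)} = \sqrt{-11271 + 1 \cdot 20 \cdot 10} \left(\left(-18\right) 0\right) = \sqrt{-11271 + 20 \cdot 10} \cdot 0 = \sqrt{-11271 + 200} \cdot 0 = \sqrt{-11071} \cdot 0 = i \sqrt{11071} \cdot 0 = 0$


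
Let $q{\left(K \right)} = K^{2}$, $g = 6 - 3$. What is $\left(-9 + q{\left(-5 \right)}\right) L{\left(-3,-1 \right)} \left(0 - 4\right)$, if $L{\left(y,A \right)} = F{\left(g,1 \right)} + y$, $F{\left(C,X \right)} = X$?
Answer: $128$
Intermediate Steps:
$g = 3$ ($g = 6 - 3 = 3$)
$L{\left(y,A \right)} = 1 + y$
$\left(-9 + q{\left(-5 \right)}\right) L{\left(-3,-1 \right)} \left(0 - 4\right) = \left(-9 + \left(-5\right)^{2}\right) \left(1 - 3\right) \left(0 - 4\right) = \left(-9 + 25\right) \left(\left(-2\right) \left(-4\right)\right) = 16 \cdot 8 = 128$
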